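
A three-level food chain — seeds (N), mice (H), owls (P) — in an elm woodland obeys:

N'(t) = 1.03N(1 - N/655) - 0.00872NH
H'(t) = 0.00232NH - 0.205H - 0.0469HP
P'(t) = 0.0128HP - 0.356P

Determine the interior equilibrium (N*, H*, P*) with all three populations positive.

N* ≈ 501, H* ≈ 27.8, P* ≈ 20.4

From dP/dt = 0: 0.0128H* = 0.356, so H* = 27.8.
From dN/dt = 0: 1.03(1 - N*/655) = 0.00872·27.8, giving N* = 655·(1 - 0.235) = 501.
From dH/dt = 0: 0.00232·501 - 0.205 = 0.0469P*, so P* = 0.957/0.0469 = 20.4.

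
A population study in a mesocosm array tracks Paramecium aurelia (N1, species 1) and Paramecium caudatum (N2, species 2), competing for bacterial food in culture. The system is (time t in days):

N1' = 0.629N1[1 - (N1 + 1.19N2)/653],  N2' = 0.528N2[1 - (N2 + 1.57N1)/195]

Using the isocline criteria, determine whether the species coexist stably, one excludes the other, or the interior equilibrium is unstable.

Compare the nullcline intercepts: K1/α12 = 653/1.19 = 549 > K2 = 195; K2/α21 = 195/1.57 = 124 < K1 = 653.
Since the inequalities point opposite ways, species 1 can invade but species 2 cannot.

species 1 excludes species 2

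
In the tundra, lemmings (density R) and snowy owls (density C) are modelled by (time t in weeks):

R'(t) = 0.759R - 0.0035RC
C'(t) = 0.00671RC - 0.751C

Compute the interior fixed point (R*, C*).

Set dC/dt = 0 with C > 0: 0.00671R - 0.751 = 0, so R* = 0.751/0.00671 = 112.
Set dR/dt = 0 with R > 0: 0.759 - 0.0035C = 0, so C* = 0.759/0.0035 = 217.

R* ≈ 112, C* ≈ 217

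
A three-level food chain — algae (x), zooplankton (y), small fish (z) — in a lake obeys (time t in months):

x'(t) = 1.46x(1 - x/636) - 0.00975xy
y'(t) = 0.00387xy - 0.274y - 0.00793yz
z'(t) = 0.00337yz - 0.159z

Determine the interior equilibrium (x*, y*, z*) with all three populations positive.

x* ≈ 436, y* ≈ 47.2, z* ≈ 178

From dz/dt = 0: 0.00337y* = 0.159, so y* = 47.2.
From dx/dt = 0: 1.46(1 - x*/636) = 0.00975·47.2, giving x* = 636·(1 - 0.315) = 436.
From dy/dt = 0: 0.00387·436 - 0.274 = 0.00793z*, so z* = 1.41/0.00793 = 178.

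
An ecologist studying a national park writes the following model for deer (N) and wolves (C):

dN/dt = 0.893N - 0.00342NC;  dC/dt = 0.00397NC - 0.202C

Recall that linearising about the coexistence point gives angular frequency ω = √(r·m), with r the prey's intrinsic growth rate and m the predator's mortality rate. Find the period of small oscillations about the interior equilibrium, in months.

T ≈ 14.8 months

Here r = 0.893 and m = 0.202, so r·m = 0.18.
ω = √0.18 = 0.425 per month, hence T = 2π/ω ≈ 14.8 months.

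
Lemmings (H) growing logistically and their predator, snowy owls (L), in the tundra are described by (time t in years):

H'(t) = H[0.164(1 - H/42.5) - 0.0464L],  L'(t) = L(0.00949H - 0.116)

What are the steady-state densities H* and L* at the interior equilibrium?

From dL/dt = 0 with L > 0: 0.00949H* = 0.116, so H* = 12.2.
Substitute into dH/dt = 0: 0.164(1 - 12.2/42.5) = 0.0464L*.
The bracket is 0.712, giving L* = 0.117/0.0464 = 2.52.

H* ≈ 12.2, L* ≈ 2.52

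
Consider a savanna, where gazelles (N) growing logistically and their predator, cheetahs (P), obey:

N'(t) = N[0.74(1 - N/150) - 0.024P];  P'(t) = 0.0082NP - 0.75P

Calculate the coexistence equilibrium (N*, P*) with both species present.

From dP/dt = 0 with P > 0: 0.0082N* = 0.75, so N* = 91.5.
Substitute into dN/dt = 0: 0.74(1 - 91.5/150) = 0.024P*.
The bracket is 0.39, giving P* = 0.289/0.024 = 12.

N* ≈ 91.5, P* ≈ 12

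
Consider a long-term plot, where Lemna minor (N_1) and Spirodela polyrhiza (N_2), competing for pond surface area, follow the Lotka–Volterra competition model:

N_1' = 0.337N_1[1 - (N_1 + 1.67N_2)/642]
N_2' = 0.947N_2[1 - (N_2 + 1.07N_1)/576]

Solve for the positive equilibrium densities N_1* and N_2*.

Setting both brackets to zero gives the nullclines N_1 + 1.67N_2 = 642 and 1.07N_1 + N_2 = 576.
Substituting N_2 = 576 - 1.07N_1 into the first: N_1(1 - 1.67·1.07) = 642 - 1.67·576.
So N_1* = -320/-0.787 = 407, and then N_2* = 576 - 1.07·407 = 141.

N_1* ≈ 407, N_2* ≈ 141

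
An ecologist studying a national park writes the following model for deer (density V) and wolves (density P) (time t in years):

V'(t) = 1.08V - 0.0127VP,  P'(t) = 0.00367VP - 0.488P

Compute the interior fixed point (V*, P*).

V* ≈ 133, P* ≈ 85

Set dP/dt = 0 with P > 0: 0.00367V - 0.488 = 0, so V* = 0.488/0.00367 = 133.
Set dV/dt = 0 with V > 0: 1.08 - 0.0127P = 0, so P* = 1.08/0.0127 = 85.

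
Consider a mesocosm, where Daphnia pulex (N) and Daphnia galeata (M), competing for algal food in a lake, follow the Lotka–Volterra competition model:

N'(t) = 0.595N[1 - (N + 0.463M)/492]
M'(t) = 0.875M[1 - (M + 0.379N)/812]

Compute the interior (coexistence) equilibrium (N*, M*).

Setting both brackets to zero gives the nullclines N + 0.463M = 492 and 0.379N + M = 812.
Substituting M = 812 - 0.379N into the first: N(1 - 0.463·0.379) = 492 - 0.463·812.
So N* = 116/0.825 = 141, and then M* = 812 - 0.379·141 = 759.

N* ≈ 141, M* ≈ 759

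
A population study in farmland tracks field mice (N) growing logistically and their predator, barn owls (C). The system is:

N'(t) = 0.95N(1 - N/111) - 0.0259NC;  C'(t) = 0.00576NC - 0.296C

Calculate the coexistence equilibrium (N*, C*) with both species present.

N* ≈ 51.4, C* ≈ 19.7

From dC/dt = 0 with C > 0: 0.00576N* = 0.296, so N* = 51.4.
Substitute into dN/dt = 0: 0.95(1 - 51.4/111) = 0.0259C*.
The bracket is 0.537, giving C* = 0.51/0.0259 = 19.7.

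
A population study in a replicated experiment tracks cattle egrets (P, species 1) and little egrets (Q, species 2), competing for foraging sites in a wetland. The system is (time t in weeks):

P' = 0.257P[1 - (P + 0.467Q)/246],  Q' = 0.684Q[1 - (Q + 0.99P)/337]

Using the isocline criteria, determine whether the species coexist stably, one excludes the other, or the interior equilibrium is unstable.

Compare the nullcline intercepts: K1/α12 = 246/0.467 = 527 > K2 = 337; K2/α21 = 337/0.99 = 340 > K1 = 246.
Since both inequalities hold, each species can invade when rare, so the interior equilibrium is stable.

stable coexistence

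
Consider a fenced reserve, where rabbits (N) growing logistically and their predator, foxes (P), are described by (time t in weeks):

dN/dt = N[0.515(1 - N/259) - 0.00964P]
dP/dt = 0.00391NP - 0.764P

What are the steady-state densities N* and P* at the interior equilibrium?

From dP/dt = 0 with P > 0: 0.00391N* = 0.764, so N* = 195.
Substitute into dN/dt = 0: 0.515(1 - 195/259) = 0.00964P*.
The bracket is 0.246, giving P* = 0.126/0.00964 = 13.1.

N* ≈ 195, P* ≈ 13.1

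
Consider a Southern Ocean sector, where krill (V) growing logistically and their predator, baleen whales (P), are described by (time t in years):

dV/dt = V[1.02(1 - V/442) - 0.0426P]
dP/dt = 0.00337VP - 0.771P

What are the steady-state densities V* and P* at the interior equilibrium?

From dP/dt = 0 with P > 0: 0.00337V* = 0.771, so V* = 229.
Substitute into dV/dt = 0: 1.02(1 - 229/442) = 0.0426P*.
The bracket is 0.482, giving P* = 0.492/0.0426 = 11.6.

V* ≈ 229, P* ≈ 11.6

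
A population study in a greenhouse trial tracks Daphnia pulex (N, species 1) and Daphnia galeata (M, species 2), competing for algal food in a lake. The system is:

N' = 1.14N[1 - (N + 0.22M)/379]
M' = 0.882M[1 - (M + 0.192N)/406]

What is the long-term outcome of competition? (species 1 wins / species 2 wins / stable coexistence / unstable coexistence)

Compare the nullcline intercepts: K1/α12 = 379/0.22 = 1720 > K2 = 406; K2/α21 = 406/0.192 = 2110 > K1 = 379.
Since both inequalities hold, each species can invade when rare, so the interior equilibrium is stable.

stable coexistence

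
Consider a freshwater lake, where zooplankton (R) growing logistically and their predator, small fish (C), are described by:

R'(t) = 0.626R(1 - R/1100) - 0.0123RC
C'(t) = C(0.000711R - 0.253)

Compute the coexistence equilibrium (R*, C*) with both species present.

From dC/dt = 0 with C > 0: 0.000711R* = 0.253, so R* = 356.
Substitute into dR/dt = 0: 0.626(1 - 356/1100) = 0.0123C*.
The bracket is 0.677, giving C* = 0.423/0.0123 = 34.4.

R* ≈ 356, C* ≈ 34.4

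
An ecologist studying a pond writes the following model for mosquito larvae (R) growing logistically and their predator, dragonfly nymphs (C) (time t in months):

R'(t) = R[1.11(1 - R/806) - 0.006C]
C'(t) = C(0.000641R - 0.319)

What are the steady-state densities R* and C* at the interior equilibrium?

R* ≈ 498, C* ≈ 70.8

From dC/dt = 0 with C > 0: 0.000641R* = 0.319, so R* = 498.
Substitute into dR/dt = 0: 1.11(1 - 498/806) = 0.006C*.
The bracket is 0.383, giving C* = 0.425/0.006 = 70.8.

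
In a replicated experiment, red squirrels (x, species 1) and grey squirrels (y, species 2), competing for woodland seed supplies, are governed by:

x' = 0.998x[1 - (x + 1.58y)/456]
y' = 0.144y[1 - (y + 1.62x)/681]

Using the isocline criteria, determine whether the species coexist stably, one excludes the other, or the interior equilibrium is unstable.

Compare the nullcline intercepts: K1/α12 = 456/1.58 = 289 < K2 = 681; K2/α21 = 681/1.62 = 420 < K1 = 456.
Since both are reversed, neither can invade when rare; the interior point is a saddle.

unstable coexistence (outcome depends on initial conditions)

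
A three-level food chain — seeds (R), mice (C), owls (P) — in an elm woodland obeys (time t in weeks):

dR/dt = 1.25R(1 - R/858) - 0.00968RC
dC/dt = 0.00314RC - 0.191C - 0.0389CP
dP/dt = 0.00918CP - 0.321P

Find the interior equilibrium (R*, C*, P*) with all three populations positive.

From dP/dt = 0: 0.00918C* = 0.321, so C* = 35.
From dR/dt = 0: 1.25(1 - R*/858) = 0.00968·35, giving R* = 858·(1 - 0.271) = 626.
From dC/dt = 0: 0.00314·626 - 0.191 = 0.0389P*, so P* = 1.77/0.0389 = 45.6.

R* ≈ 626, C* ≈ 35, P* ≈ 45.6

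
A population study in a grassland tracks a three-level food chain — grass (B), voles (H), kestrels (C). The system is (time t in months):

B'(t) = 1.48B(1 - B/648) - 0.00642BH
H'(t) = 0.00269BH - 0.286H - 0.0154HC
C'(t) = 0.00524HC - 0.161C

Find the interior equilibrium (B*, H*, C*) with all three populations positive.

From dC/dt = 0: 0.00524H* = 0.161, so H* = 30.7.
From dB/dt = 0: 1.48(1 - B*/648) = 0.00642·30.7, giving B* = 648·(1 - 0.133) = 562.
From dH/dt = 0: 0.00269·562 - 0.286 = 0.0154C*, so C* = 1.22/0.0154 = 79.5.

B* ≈ 562, H* ≈ 30.7, C* ≈ 79.5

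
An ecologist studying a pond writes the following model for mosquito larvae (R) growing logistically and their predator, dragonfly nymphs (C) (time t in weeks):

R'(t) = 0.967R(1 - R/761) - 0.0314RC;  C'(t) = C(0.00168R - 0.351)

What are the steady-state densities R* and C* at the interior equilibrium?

From dC/dt = 0 with C > 0: 0.00168R* = 0.351, so R* = 209.
Substitute into dR/dt = 0: 0.967(1 - 209/761) = 0.0314C*.
The bracket is 0.725, giving C* = 0.702/0.0314 = 22.3.

R* ≈ 209, C* ≈ 22.3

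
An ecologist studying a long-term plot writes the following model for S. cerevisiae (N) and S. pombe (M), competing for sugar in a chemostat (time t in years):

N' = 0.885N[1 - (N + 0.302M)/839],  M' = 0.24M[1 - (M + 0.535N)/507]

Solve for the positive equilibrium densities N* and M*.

N* ≈ 818, M* ≈ 69.3

Setting both brackets to zero gives the nullclines N + 0.302M = 839 and 0.535N + M = 507.
Substituting M = 507 - 0.535N into the first: N(1 - 0.302·0.535) = 839 - 0.302·507.
So N* = 686/0.838 = 818, and then M* = 507 - 0.535·818 = 69.3.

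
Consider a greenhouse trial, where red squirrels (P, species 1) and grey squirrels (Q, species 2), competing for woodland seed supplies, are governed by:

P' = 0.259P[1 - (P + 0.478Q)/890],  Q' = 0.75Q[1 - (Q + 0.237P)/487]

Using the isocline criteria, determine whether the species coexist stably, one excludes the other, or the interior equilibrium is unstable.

stable coexistence

Compare the nullcline intercepts: K1/α12 = 890/0.478 = 1860 > K2 = 487; K2/α21 = 487/0.237 = 2050 > K1 = 890.
Since both inequalities hold, each species can invade when rare, so the interior equilibrium is stable.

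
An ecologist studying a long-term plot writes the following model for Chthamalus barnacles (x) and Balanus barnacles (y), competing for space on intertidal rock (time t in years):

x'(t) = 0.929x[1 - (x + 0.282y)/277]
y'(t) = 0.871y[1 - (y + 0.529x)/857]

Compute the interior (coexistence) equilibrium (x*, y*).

x* ≈ 41.5, y* ≈ 835

Setting both brackets to zero gives the nullclines x + 0.282y = 277 and 0.529x + y = 857.
Substituting y = 857 - 0.529x into the first: x(1 - 0.282·0.529) = 277 - 0.282·857.
So x* = 35.3/0.851 = 41.5, and then y* = 857 - 0.529·41.5 = 835.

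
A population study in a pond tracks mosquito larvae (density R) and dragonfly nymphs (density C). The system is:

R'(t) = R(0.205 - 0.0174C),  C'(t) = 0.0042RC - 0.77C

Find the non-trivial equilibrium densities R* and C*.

R* ≈ 183, C* ≈ 11.8

Set dC/dt = 0 with C > 0: 0.0042R - 0.77 = 0, so R* = 0.77/0.0042 = 183.
Set dR/dt = 0 with R > 0: 0.205 - 0.0174C = 0, so C* = 0.205/0.0174 = 11.8.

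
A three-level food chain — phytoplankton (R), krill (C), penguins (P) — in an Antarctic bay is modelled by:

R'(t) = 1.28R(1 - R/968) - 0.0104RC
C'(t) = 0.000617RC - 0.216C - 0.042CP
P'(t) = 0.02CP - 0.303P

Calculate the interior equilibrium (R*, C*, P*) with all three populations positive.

From dP/dt = 0: 0.02C* = 0.303, so C* = 15.1.
From dR/dt = 0: 1.28(1 - R*/968) = 0.0104·15.1, giving R* = 968·(1 - 0.123) = 849.
From dC/dt = 0: 0.000617·849 - 0.216 = 0.042P*, so P* = 0.308/0.042 = 7.33.

R* ≈ 849, C* ≈ 15.1, P* ≈ 7.33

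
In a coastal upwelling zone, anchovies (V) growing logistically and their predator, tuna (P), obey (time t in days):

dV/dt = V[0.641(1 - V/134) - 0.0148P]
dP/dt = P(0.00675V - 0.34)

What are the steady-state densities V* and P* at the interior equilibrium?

From dP/dt = 0 with P > 0: 0.00675V* = 0.34, so V* = 50.4.
Substitute into dV/dt = 0: 0.641(1 - 50.4/134) = 0.0148P*.
The bracket is 0.624, giving P* = 0.4/0.0148 = 27.

V* ≈ 50.4, P* ≈ 27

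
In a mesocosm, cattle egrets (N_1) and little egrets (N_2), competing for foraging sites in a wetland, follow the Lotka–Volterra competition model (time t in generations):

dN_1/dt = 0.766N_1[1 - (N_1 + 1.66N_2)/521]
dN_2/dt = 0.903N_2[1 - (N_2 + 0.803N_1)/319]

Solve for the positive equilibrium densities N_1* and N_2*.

N_1* ≈ 25.6, N_2* ≈ 298

Setting both brackets to zero gives the nullclines N_1 + 1.66N_2 = 521 and 0.803N_1 + N_2 = 319.
Substituting N_2 = 319 - 0.803N_1 into the first: N_1(1 - 1.66·0.803) = 521 - 1.66·319.
So N_1* = -8.54/-0.333 = 25.6, and then N_2* = 319 - 0.803·25.6 = 298.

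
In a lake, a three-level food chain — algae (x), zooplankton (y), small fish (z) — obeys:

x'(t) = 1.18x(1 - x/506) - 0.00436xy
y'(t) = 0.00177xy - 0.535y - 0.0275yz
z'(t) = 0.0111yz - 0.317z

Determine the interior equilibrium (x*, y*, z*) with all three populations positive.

From dz/dt = 0: 0.0111y* = 0.317, so y* = 28.6.
From dx/dt = 0: 1.18(1 - x*/506) = 0.00436·28.6, giving x* = 506·(1 - 0.106) = 453.
From dy/dt = 0: 0.00177·453 - 0.535 = 0.0275z*, so z* = 0.266/0.0275 = 9.68.

x* ≈ 453, y* ≈ 28.6, z* ≈ 9.68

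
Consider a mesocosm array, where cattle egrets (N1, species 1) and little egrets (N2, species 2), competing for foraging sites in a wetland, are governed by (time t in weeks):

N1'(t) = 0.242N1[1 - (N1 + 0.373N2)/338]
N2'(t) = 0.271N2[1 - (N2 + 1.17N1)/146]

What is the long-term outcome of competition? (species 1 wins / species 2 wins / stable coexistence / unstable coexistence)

species 1 excludes species 2

Compare the nullcline intercepts: K1/α12 = 338/0.373 = 906 > K2 = 146; K2/α21 = 146/1.17 = 125 < K1 = 338.
Since the inequalities point opposite ways, species 1 can invade but species 2 cannot.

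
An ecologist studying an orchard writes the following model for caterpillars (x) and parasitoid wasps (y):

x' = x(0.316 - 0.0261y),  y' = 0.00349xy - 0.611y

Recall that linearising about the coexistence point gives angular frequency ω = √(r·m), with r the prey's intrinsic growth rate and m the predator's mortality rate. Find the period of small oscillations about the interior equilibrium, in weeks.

Here r = 0.316 and m = 0.611, so r·m = 0.193.
ω = √0.193 = 0.439 per week, hence T = 2π/ω ≈ 14.3 weeks.

T ≈ 14.3 weeks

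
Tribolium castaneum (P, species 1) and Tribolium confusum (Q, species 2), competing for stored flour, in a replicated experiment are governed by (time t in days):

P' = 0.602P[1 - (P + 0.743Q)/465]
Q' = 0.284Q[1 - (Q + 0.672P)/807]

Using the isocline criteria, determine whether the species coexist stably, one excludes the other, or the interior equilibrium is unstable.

Compare the nullcline intercepts: K1/α12 = 465/0.743 = 626 < K2 = 807; K2/α21 = 807/0.672 = 1200 > K1 = 465.
Since the inequalities point opposite ways, species 2 can invade but species 1 cannot.

species 2 excludes species 1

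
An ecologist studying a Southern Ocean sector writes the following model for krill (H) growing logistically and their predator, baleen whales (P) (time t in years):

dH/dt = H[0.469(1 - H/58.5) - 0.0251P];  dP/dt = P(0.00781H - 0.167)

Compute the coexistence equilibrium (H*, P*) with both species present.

H* ≈ 21.4, P* ≈ 11.9

From dP/dt = 0 with P > 0: 0.00781H* = 0.167, so H* = 21.4.
Substitute into dH/dt = 0: 0.469(1 - 21.4/58.5) = 0.0251P*.
The bracket is 0.634, giving P* = 0.298/0.0251 = 11.9.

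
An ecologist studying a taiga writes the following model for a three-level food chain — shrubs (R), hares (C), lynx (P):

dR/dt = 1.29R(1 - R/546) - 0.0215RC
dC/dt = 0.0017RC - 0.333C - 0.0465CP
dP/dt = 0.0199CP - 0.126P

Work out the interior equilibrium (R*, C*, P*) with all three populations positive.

From dP/dt = 0: 0.0199C* = 0.126, so C* = 6.33.
From dR/dt = 0: 1.29(1 - R*/546) = 0.0215·6.33, giving R* = 546·(1 - 0.106) = 488.
From dC/dt = 0: 0.0017·488 - 0.333 = 0.0465P*, so P* = 0.497/0.0465 = 10.7.

R* ≈ 488, C* ≈ 6.33, P* ≈ 10.7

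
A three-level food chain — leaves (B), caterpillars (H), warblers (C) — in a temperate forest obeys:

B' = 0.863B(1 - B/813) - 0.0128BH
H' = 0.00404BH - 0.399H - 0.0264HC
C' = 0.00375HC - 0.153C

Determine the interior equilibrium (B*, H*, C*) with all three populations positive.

B* ≈ 321, H* ≈ 40.8, C* ≈ 34

From dC/dt = 0: 0.00375H* = 0.153, so H* = 40.8.
From dB/dt = 0: 0.863(1 - B*/813) = 0.0128·40.8, giving B* = 813·(1 - 0.605) = 321.
From dH/dt = 0: 0.00404·321 - 0.399 = 0.0264C*, so C* = 0.898/0.0264 = 34.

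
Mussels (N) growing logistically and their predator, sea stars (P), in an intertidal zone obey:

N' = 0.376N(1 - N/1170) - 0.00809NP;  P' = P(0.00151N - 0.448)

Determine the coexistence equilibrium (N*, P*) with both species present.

N* ≈ 297, P* ≈ 34.7

From dP/dt = 0 with P > 0: 0.00151N* = 0.448, so N* = 297.
Substitute into dN/dt = 0: 0.376(1 - 297/1170) = 0.00809P*.
The bracket is 0.746, giving P* = 0.281/0.00809 = 34.7.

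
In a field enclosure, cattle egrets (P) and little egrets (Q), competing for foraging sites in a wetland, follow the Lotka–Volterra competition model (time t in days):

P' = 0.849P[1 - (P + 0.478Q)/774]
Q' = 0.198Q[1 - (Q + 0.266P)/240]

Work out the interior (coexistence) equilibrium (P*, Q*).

Setting both brackets to zero gives the nullclines P + 0.478Q = 774 and 0.266P + Q = 240.
Substituting Q = 240 - 0.266P into the first: P(1 - 0.478·0.266) = 774 - 0.478·240.
So P* = 659/0.873 = 755, and then Q* = 240 - 0.266·755 = 39.1.

P* ≈ 755, Q* ≈ 39.1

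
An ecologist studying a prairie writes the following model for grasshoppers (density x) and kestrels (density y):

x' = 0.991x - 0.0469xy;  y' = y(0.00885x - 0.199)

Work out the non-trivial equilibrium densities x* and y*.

x* ≈ 22.5, y* ≈ 21.1

Set dy/dt = 0 with y > 0: 0.00885x - 0.199 = 0, so x* = 0.199/0.00885 = 22.5.
Set dx/dt = 0 with x > 0: 0.991 - 0.0469y = 0, so y* = 0.991/0.0469 = 21.1.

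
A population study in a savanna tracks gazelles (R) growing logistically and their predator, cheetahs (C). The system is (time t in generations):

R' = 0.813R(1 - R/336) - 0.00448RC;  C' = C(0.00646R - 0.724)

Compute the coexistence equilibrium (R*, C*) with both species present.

R* ≈ 112, C* ≈ 121

From dC/dt = 0 with C > 0: 0.00646R* = 0.724, so R* = 112.
Substitute into dR/dt = 0: 0.813(1 - 112/336) = 0.00448C*.
The bracket is 0.666, giving C* = 0.542/0.00448 = 121.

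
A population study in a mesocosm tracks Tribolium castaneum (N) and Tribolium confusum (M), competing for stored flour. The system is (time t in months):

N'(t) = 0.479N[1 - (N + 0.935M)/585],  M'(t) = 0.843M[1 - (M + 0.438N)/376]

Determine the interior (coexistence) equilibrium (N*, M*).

N* ≈ 395, M* ≈ 203

Setting both brackets to zero gives the nullclines N + 0.935M = 585 and 0.438N + M = 376.
Substituting M = 376 - 0.438N into the first: N(1 - 0.935·0.438) = 585 - 0.935·376.
So N* = 233/0.59 = 395, and then M* = 376 - 0.438·395 = 203.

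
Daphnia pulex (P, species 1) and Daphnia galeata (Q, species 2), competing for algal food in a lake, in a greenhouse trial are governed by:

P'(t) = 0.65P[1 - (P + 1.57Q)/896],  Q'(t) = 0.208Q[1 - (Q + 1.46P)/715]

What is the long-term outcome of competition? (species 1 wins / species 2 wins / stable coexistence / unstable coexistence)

Compare the nullcline intercepts: K1/α12 = 896/1.57 = 571 < K2 = 715; K2/α21 = 715/1.46 = 490 < K1 = 896.
Since both are reversed, neither can invade when rare; the interior point is a saddle.

unstable coexistence (outcome depends on initial conditions)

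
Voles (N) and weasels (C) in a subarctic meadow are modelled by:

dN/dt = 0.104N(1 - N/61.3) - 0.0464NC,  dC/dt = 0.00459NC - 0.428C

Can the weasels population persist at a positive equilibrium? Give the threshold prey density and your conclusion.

The predator equation gives dC/dt > 0 only when N > 0.428/0.00459 = 93.2.
Without the predator, N → K = 61.3. Since 61.3 < 93.2, the predator cannot invade.

Threshold N = 93.2; K < 93.2, so no, the predator goes extinct.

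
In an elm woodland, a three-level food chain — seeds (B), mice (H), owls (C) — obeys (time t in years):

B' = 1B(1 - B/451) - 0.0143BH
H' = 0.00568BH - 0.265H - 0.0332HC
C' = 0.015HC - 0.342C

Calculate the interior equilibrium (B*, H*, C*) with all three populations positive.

From dC/dt = 0: 0.015H* = 0.342, so H* = 22.8.
From dB/dt = 0: 1(1 - B*/451) = 0.0143·22.8, giving B* = 451·(1 - 0.326) = 304.
From dH/dt = 0: 0.00568·304 - 0.265 = 0.0332C*, so C* = 1.46/0.0332 = 44.

B* ≈ 304, H* ≈ 22.8, C* ≈ 44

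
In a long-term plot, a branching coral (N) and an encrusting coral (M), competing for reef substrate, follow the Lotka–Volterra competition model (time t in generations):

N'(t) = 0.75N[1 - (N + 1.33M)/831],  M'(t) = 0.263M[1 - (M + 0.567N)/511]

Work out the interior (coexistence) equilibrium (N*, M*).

N* ≈ 616, M* ≈ 162

Setting both brackets to zero gives the nullclines N + 1.33M = 831 and 0.567N + M = 511.
Substituting M = 511 - 0.567N into the first: N(1 - 1.33·0.567) = 831 - 1.33·511.
So N* = 151/0.246 = 616, and then M* = 511 - 0.567·616 = 162.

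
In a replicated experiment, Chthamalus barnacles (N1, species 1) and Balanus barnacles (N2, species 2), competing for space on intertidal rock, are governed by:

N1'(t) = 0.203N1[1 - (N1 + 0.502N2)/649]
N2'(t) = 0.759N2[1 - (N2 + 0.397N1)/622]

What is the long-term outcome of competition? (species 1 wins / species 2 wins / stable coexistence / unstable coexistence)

Compare the nullcline intercepts: K1/α12 = 649/0.502 = 1290 > K2 = 622; K2/α21 = 622/0.397 = 1570 > K1 = 649.
Since both inequalities hold, each species can invade when rare, so the interior equilibrium is stable.

stable coexistence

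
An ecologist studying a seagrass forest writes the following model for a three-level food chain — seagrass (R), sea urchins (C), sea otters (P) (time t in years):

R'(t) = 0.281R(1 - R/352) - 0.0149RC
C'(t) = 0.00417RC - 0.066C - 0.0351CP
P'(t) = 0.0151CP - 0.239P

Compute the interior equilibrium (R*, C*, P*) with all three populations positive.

R* ≈ 56.6, C* ≈ 15.8, P* ≈ 4.84

From dP/dt = 0: 0.0151C* = 0.239, so C* = 15.8.
From dR/dt = 0: 0.281(1 - R*/352) = 0.0149·15.8, giving R* = 352·(1 - 0.839) = 56.6.
From dC/dt = 0: 0.00417·56.6 - 0.066 = 0.0351P*, so P* = 0.17/0.0351 = 4.84.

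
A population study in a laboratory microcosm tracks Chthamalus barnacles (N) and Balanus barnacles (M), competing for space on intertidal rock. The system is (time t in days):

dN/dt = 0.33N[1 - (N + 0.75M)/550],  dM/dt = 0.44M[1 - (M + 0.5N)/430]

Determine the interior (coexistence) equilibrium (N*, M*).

N* ≈ 364, M* ≈ 248

Setting both brackets to zero gives the nullclines N + 0.75M = 550 and 0.5N + M = 430.
Substituting M = 430 - 0.5N into the first: N(1 - 0.75·0.5) = 550 - 0.75·430.
So N* = 228/0.625 = 364, and then M* = 430 - 0.5·364 = 248.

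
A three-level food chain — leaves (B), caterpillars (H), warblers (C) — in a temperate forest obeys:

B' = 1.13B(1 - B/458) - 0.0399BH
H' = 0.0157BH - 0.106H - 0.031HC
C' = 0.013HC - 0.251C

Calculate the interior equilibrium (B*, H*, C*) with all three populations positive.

From dC/dt = 0: 0.013H* = 0.251, so H* = 19.3.
From dB/dt = 0: 1.13(1 - B*/458) = 0.0399·19.3, giving B* = 458·(1 - 0.682) = 146.
From dH/dt = 0: 0.0157·146 - 0.106 = 0.031C*, so C* = 2.18/0.031 = 70.4.

B* ≈ 146, H* ≈ 19.3, C* ≈ 70.4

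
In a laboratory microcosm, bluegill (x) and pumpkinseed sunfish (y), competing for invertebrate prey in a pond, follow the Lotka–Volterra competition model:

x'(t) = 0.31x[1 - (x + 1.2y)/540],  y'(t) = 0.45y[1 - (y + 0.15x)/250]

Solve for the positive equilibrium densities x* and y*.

x* ≈ 293, y* ≈ 206

Setting both brackets to zero gives the nullclines x + 1.2y = 540 and 0.15x + y = 250.
Substituting y = 250 - 0.15x into the first: x(1 - 1.2·0.15) = 540 - 1.2·250.
So x* = 240/0.82 = 293, and then y* = 250 - 0.15·293 = 206.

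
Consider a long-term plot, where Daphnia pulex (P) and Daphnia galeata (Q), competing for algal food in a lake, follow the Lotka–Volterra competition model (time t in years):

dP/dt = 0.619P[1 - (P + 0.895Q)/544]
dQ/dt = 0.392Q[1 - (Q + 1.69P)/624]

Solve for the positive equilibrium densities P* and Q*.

P* ≈ 28.3, Q* ≈ 576

Setting both brackets to zero gives the nullclines P + 0.895Q = 544 and 1.69P + Q = 624.
Substituting Q = 624 - 1.69P into the first: P(1 - 0.895·1.69) = 544 - 0.895·624.
So P* = -14.5/-0.513 = 28.3, and then Q* = 624 - 1.69·28.3 = 576.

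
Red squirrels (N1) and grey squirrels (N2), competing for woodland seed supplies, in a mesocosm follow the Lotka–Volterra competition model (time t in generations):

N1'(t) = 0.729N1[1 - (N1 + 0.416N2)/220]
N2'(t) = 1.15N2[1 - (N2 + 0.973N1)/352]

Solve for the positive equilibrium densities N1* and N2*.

Setting both brackets to zero gives the nullclines N1 + 0.416N2 = 220 and 0.973N1 + N2 = 352.
Substituting N2 = 352 - 0.973N1 into the first: N1(1 - 0.416·0.973) = 220 - 0.416·352.
So N1* = 73.6/0.595 = 124, and then N2* = 352 - 0.973·124 = 232.

N1* ≈ 124, N2* ≈ 232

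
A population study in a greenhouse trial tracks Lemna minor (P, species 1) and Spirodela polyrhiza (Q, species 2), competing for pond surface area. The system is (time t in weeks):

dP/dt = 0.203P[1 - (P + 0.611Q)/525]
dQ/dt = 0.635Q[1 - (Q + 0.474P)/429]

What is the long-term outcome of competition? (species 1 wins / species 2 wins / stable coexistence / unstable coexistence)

Compare the nullcline intercepts: K1/α12 = 525/0.611 = 859 > K2 = 429; K2/α21 = 429/0.474 = 905 > K1 = 525.
Since both inequalities hold, each species can invade when rare, so the interior equilibrium is stable.

stable coexistence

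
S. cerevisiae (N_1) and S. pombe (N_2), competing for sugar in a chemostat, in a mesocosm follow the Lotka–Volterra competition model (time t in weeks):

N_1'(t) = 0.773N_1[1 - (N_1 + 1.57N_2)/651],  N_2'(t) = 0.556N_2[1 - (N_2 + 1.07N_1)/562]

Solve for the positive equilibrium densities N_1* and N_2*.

N_1* ≈ 340, N_2* ≈ 198

Setting both brackets to zero gives the nullclines N_1 + 1.57N_2 = 651 and 1.07N_1 + N_2 = 562.
Substituting N_2 = 562 - 1.07N_1 into the first: N_1(1 - 1.57·1.07) = 651 - 1.57·562.
So N_1* = -231/-0.68 = 340, and then N_2* = 562 - 1.07·340 = 198.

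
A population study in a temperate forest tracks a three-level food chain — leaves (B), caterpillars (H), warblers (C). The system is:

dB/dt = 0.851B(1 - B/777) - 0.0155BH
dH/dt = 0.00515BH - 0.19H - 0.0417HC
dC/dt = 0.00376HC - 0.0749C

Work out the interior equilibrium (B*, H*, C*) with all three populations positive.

From dC/dt = 0: 0.00376H* = 0.0749, so H* = 19.9.
From dB/dt = 0: 0.851(1 - B*/777) = 0.0155·19.9, giving B* = 777·(1 - 0.363) = 495.
From dH/dt = 0: 0.00515·495 - 0.19 = 0.0417C*, so C* = 2.36/0.0417 = 56.6.

B* ≈ 495, H* ≈ 19.9, C* ≈ 56.6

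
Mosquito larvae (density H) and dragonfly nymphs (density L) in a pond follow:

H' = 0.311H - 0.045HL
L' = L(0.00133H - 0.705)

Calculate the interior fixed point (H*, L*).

Set dL/dt = 0 with L > 0: 0.00133H - 0.705 = 0, so H* = 0.705/0.00133 = 530.
Set dH/dt = 0 with H > 0: 0.311 - 0.045L = 0, so L* = 0.311/0.045 = 6.91.

H* ≈ 530, L* ≈ 6.91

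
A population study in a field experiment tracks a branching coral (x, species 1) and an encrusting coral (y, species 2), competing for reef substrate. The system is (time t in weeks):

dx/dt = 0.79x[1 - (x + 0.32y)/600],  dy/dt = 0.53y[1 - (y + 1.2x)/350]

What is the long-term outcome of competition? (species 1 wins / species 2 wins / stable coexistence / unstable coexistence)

species 1 excludes species 2

Compare the nullcline intercepts: K1/α12 = 600/0.32 = 1880 > K2 = 350; K2/α21 = 350/1.2 = 292 < K1 = 600.
Since the inequalities point opposite ways, species 1 can invade but species 2 cannot.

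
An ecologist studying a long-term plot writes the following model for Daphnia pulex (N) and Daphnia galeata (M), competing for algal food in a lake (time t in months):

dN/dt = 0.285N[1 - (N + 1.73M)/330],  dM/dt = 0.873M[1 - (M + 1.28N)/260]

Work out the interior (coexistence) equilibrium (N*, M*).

Setting both brackets to zero gives the nullclines N + 1.73M = 330 and 1.28N + M = 260.
Substituting M = 260 - 1.28N into the first: N(1 - 1.73·1.28) = 330 - 1.73·260.
So N* = -120/-1.21 = 98.6, and then M* = 260 - 1.28·98.6 = 134.

N* ≈ 98.6, M* ≈ 134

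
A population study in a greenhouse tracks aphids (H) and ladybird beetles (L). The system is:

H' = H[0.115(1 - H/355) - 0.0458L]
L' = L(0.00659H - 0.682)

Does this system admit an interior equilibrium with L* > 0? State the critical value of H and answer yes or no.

Threshold H = 103; K > 103, so yes, the predator persists.

The predator equation gives dL/dt > 0 only when H > 0.682/0.00659 = 103.
Without the predator, H → K = 355. Since 355 > 103, the predator can invade and persist.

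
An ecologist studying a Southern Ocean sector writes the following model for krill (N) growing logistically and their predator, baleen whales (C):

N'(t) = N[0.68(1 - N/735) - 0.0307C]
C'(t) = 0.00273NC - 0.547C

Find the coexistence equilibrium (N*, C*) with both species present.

From dC/dt = 0 with C > 0: 0.00273N* = 0.547, so N* = 200.
Substitute into dN/dt = 0: 0.68(1 - 200/735) = 0.0307C*.
The bracket is 0.727, giving C* = 0.495/0.0307 = 16.1.

N* ≈ 200, C* ≈ 16.1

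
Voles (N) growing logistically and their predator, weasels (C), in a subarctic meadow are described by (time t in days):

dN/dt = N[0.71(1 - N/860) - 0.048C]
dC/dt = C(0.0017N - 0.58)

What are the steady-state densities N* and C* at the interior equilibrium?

N* ≈ 341, C* ≈ 8.92

From dC/dt = 0 with C > 0: 0.0017N* = 0.58, so N* = 341.
Substitute into dN/dt = 0: 0.71(1 - 341/860) = 0.048C*.
The bracket is 0.603, giving C* = 0.428/0.048 = 8.92.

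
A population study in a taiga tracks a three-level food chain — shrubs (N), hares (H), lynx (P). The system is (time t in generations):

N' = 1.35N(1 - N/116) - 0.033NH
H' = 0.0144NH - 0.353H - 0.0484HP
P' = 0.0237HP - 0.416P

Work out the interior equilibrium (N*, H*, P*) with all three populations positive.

From dP/dt = 0: 0.0237H* = 0.416, so H* = 17.6.
From dN/dt = 0: 1.35(1 - N*/116) = 0.033·17.6, giving N* = 116·(1 - 0.429) = 66.2.
From dH/dt = 0: 0.0144·66.2 - 0.353 = 0.0484P*, so P* = 0.601/0.0484 = 12.4.

N* ≈ 66.2, H* ≈ 17.6, P* ≈ 12.4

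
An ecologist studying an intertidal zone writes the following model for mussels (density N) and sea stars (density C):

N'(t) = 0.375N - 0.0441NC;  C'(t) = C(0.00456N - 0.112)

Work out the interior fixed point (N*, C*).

N* ≈ 24.6, C* ≈ 8.5

Set dC/dt = 0 with C > 0: 0.00456N - 0.112 = 0, so N* = 0.112/0.00456 = 24.6.
Set dN/dt = 0 with N > 0: 0.375 - 0.0441C = 0, so C* = 0.375/0.0441 = 8.5.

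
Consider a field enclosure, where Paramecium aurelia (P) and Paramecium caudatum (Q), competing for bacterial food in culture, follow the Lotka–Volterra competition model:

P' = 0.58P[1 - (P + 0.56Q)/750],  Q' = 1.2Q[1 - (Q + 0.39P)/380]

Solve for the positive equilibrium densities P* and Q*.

P* ≈ 687, Q* ≈ 112

Setting both brackets to zero gives the nullclines P + 0.56Q = 750 and 0.39P + Q = 380.
Substituting Q = 380 - 0.39P into the first: P(1 - 0.56·0.39) = 750 - 0.56·380.
So P* = 537/0.782 = 687, and then Q* = 380 - 0.39·687 = 112.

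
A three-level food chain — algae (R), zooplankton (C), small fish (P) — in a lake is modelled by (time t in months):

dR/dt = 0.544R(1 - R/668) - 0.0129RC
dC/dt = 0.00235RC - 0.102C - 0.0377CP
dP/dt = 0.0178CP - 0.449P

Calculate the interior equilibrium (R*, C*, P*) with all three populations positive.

From dP/dt = 0: 0.0178C* = 0.449, so C* = 25.2.
From dR/dt = 0: 0.544(1 - R*/668) = 0.0129·25.2, giving R* = 668·(1 - 0.598) = 268.
From dC/dt = 0: 0.00235·268 - 0.102 = 0.0377P*, so P* = 0.529/0.0377 = 14.

R* ≈ 268, C* ≈ 25.2, P* ≈ 14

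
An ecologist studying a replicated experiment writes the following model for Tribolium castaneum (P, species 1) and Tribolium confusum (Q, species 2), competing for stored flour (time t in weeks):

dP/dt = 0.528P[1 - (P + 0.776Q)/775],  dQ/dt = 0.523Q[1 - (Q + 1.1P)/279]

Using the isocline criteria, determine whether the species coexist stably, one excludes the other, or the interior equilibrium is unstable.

species 1 excludes species 2

Compare the nullcline intercepts: K1/α12 = 775/0.776 = 999 > K2 = 279; K2/α21 = 279/1.1 = 254 < K1 = 775.
Since the inequalities point opposite ways, species 1 can invade but species 2 cannot.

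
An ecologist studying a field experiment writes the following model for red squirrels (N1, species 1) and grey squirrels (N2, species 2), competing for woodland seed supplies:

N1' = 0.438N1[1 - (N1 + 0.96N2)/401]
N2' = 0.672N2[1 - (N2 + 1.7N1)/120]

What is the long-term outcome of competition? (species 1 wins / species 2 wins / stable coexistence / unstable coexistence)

species 1 excludes species 2

Compare the nullcline intercepts: K1/α12 = 401/0.96 = 418 > K2 = 120; K2/α21 = 120/1.7 = 70.6 < K1 = 401.
Since the inequalities point opposite ways, species 1 can invade but species 2 cannot.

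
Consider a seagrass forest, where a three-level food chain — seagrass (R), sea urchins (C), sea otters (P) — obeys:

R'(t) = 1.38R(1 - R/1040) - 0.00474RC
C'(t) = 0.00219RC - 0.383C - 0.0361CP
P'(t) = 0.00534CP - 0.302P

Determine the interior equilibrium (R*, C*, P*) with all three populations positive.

From dP/dt = 0: 0.00534C* = 0.302, so C* = 56.6.
From dR/dt = 0: 1.38(1 - R*/1040) = 0.00474·56.6, giving R* = 1040·(1 - 0.194) = 838.
From dC/dt = 0: 0.00219·838 - 0.383 = 0.0361P*, so P* = 1.45/0.0361 = 40.2.

R* ≈ 838, C* ≈ 56.6, P* ≈ 40.2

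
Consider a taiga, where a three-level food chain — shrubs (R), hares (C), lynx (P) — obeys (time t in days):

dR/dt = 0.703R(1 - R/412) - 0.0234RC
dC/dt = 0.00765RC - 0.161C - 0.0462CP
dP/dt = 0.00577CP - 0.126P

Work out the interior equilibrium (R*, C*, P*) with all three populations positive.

From dP/dt = 0: 0.00577C* = 0.126, so C* = 21.8.
From dR/dt = 0: 0.703(1 - R*/412) = 0.0234·21.8, giving R* = 412·(1 - 0.727) = 113.
From dC/dt = 0: 0.00765·113 - 0.161 = 0.0462P*, so P* = 0.7/0.0462 = 15.1.

R* ≈ 113, C* ≈ 21.8, P* ≈ 15.1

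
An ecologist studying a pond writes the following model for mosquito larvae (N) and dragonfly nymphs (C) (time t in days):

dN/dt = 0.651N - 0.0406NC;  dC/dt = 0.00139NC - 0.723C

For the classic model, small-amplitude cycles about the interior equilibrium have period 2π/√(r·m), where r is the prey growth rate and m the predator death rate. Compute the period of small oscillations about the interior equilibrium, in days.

Here r = 0.651 and m = 0.723, so r·m = 0.471.
ω = √0.471 = 0.686 per day, hence T = 2π/ω ≈ 9.16 days.

T ≈ 9.16 days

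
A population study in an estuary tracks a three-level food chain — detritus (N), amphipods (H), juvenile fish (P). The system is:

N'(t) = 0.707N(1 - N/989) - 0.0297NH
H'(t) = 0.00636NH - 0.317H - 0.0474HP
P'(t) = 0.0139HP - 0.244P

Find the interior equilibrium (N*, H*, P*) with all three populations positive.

From dP/dt = 0: 0.0139H* = 0.244, so H* = 17.6.
From dN/dt = 0: 0.707(1 - N*/989) = 0.0297·17.6, giving N* = 989·(1 - 0.737) = 260.
From dH/dt = 0: 0.00636·260 - 0.317 = 0.0474P*, so P* = 1.33/0.0474 = 28.2.

N* ≈ 260, H* ≈ 17.6, P* ≈ 28.2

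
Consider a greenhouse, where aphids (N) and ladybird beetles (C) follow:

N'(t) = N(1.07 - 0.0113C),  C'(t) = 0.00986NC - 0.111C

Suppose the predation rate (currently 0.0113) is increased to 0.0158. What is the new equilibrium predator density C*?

C* ≈ 67.7

At the interior fixed point, setting dN/dt = 0 with N > 0 fixes C* = (prey growth rate)/(NC coefficient) — independent of the other coefficients.
With the change, C* = 1.07/0.0158 = 67.7; it falls from 94.7.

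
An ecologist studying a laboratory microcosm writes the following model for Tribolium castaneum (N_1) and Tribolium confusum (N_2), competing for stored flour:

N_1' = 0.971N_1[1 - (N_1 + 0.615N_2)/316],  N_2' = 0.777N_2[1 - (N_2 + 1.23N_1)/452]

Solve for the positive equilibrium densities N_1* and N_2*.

Setting both brackets to zero gives the nullclines N_1 + 0.615N_2 = 316 and 1.23N_1 + N_2 = 452.
Substituting N_2 = 452 - 1.23N_1 into the first: N_1(1 - 0.615·1.23) = 316 - 0.615·452.
So N_1* = 38/0.244 = 156, and then N_2* = 452 - 1.23·156 = 260.

N_1* ≈ 156, N_2* ≈ 260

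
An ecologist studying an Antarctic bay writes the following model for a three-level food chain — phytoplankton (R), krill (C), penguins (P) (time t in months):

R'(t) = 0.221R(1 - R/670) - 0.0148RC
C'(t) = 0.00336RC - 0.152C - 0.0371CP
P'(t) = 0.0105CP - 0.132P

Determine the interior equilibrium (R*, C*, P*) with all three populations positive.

R* ≈ 106, C* ≈ 12.6, P* ≈ 5.5

From dP/dt = 0: 0.0105C* = 0.132, so C* = 12.6.
From dR/dt = 0: 0.221(1 - R*/670) = 0.0148·12.6, giving R* = 670·(1 - 0.842) = 106.
From dC/dt = 0: 0.00336·106 - 0.152 = 0.0371P*, so P* = 0.204/0.0371 = 5.5.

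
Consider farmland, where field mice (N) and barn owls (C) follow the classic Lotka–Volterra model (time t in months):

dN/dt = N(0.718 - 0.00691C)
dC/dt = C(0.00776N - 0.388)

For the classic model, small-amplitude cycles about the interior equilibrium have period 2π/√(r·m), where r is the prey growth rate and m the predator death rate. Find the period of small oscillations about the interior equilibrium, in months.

T ≈ 11.9 months

Here r = 0.718 and m = 0.388, so r·m = 0.279.
ω = √0.279 = 0.528 per month, hence T = 2π/ω ≈ 11.9 months.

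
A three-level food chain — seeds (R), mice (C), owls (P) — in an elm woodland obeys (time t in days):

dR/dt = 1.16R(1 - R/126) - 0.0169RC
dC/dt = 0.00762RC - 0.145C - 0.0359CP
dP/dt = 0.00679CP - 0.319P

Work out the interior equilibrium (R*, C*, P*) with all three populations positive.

R* ≈ 39.8, C* ≈ 47, P* ≈ 4.4

From dP/dt = 0: 0.00679C* = 0.319, so C* = 47.
From dR/dt = 0: 1.16(1 - R*/126) = 0.0169·47, giving R* = 126·(1 - 0.684) = 39.8.
From dC/dt = 0: 0.00762·39.8 - 0.145 = 0.0359P*, so P* = 0.158/0.0359 = 4.4.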